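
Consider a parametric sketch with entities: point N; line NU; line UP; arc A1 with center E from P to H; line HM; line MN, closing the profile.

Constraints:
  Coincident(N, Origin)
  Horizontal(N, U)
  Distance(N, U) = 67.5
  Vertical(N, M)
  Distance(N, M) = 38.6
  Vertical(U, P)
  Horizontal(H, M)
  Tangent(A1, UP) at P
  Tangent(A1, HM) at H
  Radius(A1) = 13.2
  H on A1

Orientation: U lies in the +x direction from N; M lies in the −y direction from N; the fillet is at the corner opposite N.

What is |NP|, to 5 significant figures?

72.121

N is at the origin; N and U share the same y with |NU| = 67.5 and U on the +x side, so U = (67.500, 0.0000). NM is vertical with |NM| = 38.6 and M on the −y side, so M = (0.0000, -38.600). The virtual corner opposite N is at (67.500, -38.600). Since A1 is tangent to UP there, EP ⟂ UP and tangency of A1 to HM means the radius EH is perpendicular to HM, with radius 13.2, so the center E sits 13.2 in from both sides at E = (54.300, -25.400). That places the tangent points at P = (67.500, -25.400) on UP and H = (54.300, -38.600) on HM. Then |NP| = |P − N| = 72.121.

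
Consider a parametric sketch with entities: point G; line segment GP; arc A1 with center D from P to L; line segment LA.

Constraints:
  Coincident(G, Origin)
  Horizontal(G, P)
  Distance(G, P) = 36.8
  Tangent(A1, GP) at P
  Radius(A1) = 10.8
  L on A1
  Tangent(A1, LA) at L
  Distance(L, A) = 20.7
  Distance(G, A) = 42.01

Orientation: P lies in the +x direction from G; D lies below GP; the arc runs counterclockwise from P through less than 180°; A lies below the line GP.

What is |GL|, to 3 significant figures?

28.4

G is at the origin; G and P share the same y with |GP| = 36.8 and P on the +x side, so P = (36.8, 0.00). A1 meets GP tangentially, so DP is at right angles to GP, so D = P + (0, -10.8) = (36.8, -10.8). Since DL ⟂ LA (tangency), |DA| = √(10.8² + 20.7²) = 23.3 regardless of where L sits on A1. So A lies on both circle(G, 42.01) and circle(D, 23.3); the below-GP intersection is A = (27.1, -32.1). L is the foot of the tangent from A: L = (26.0, -11.4).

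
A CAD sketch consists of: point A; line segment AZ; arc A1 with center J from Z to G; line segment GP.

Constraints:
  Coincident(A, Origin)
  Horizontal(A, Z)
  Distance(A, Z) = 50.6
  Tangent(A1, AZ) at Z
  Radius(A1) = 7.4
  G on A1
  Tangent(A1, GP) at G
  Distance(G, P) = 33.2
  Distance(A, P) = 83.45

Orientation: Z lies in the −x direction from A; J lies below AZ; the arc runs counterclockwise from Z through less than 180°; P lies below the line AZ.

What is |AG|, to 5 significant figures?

55.811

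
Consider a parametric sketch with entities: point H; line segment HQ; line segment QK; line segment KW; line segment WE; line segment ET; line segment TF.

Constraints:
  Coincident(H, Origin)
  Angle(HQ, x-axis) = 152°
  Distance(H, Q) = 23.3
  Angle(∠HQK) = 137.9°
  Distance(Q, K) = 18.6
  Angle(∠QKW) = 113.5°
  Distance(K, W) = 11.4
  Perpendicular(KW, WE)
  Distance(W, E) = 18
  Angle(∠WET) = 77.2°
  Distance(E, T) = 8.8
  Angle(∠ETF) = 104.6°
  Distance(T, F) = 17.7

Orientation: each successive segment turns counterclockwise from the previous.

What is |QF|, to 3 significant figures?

21.1

∠WET = 77.2° gives ET at 93.4° from the x-axis; with |ET| = 8.8, T = (-23.2, 1.01). ∠ETF = 104.6° gives TF at 169° from the x-axis; with |TF| = 17.7, F = (-40.6, 4.44). Then |QF| = |F − Q| = 21.1.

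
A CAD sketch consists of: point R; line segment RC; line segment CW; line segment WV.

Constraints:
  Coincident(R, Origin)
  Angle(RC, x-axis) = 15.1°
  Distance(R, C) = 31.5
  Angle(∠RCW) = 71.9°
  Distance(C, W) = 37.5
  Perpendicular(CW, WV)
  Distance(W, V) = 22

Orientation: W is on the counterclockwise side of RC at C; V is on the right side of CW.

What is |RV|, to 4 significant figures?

58.87

∠RCW = 71.9°, so CW runs at 15.1° + (180° − 71.9°) = 123.2° from the x-axis; with |CW| = 37.5, W = C + 37.5·(cos 123.2°, sin 123.2°) = (9.879, 39.58). CW ⟂ WV; with |WV| = 22.0 on the right of CW, V = W + 22.0·(0.8368, 0.5476) = (28.29, 51.63). Then |RV| = |V − R| = 58.87.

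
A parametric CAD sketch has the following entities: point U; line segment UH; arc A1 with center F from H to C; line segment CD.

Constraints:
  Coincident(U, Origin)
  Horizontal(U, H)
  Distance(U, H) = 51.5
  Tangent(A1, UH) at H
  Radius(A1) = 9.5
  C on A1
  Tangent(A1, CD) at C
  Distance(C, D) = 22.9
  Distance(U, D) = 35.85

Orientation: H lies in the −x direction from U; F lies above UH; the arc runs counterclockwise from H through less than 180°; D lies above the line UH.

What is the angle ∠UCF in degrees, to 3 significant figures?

143°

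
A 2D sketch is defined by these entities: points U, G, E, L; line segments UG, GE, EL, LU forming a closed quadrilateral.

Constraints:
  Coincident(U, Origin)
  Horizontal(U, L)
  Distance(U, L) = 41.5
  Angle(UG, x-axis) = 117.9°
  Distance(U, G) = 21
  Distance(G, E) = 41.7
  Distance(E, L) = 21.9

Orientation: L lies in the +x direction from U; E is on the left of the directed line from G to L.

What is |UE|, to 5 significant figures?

37.439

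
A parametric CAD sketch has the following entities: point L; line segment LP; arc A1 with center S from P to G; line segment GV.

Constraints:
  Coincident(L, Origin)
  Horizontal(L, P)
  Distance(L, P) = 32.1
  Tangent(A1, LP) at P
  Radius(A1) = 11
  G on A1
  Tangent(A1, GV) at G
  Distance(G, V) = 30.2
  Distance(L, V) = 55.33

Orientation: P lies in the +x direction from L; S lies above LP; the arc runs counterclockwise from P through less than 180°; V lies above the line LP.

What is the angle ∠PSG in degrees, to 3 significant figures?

105°

Checks: |SG| = 11.00 ✓; ∠(SG, GV) = 90.00° ✓; |GV| = 30.20 ✓; |LV| = 55.33 ✓.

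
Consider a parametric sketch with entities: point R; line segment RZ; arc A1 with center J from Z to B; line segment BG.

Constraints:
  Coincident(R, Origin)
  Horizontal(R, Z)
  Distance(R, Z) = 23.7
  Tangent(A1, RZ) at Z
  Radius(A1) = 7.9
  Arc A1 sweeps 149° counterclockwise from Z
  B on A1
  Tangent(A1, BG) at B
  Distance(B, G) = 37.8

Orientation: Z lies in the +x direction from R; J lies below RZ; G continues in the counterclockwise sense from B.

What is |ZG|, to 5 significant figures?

44.365

R is at the origin; R and Z share the same y with |RZ| = 23.7 and Z on the +x side, so Z = (23.700, 0.0000). Since A1 is tangent to RZ there, JZ ⟂ RZ, so J = Z + (0, -7.9) = (23.700, -7.9000). On A1, Z sits at bearing 90° from J; a 149° counterclockwise sweep puts B at bearing 239°, so B = J + 7.9·(cos 239°, sin 239°) = (19.631, -14.672). The tangent condition forces JB to be normal to BG, so BG runs along (−sin 239°, cos 239°); with |BG| = 37.8, G = (52.032, -34.140). Then |ZG| = |G − Z| = 44.365.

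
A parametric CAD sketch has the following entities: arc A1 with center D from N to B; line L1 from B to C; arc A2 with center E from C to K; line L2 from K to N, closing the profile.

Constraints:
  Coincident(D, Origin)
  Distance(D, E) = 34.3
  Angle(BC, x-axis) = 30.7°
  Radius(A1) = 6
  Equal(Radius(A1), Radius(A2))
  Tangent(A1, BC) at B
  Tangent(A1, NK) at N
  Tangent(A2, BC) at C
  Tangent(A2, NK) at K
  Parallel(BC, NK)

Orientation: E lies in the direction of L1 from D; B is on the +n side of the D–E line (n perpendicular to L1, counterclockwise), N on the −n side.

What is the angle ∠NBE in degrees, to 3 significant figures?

80.1°

The slot axis is L1's direction at 30.7°, so u = (cos 30.7°, sin 30.7°) = (0.860, 0.511) and n = (−sin 30.7°, cos 30.7°) = (-0.511, 0.860). D is at the origin and E lies 34.3 along u from D, so E = 34.3·u = (29.5, 17.5). Tangency of A1 to both parallel lines with radius 6.0 puts B and N at D ± 6.0·n: B = (-3.06, 5.16), N = (3.06, -5.16). Then cos ∠NBE = BN·BE / (|BN||BE|), giving 80.1°.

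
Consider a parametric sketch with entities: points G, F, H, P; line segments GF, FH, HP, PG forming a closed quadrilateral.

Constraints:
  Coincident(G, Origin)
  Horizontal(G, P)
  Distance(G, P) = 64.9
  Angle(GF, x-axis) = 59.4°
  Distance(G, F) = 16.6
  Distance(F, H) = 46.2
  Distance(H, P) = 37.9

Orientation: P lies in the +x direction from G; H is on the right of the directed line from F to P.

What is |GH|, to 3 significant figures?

42.2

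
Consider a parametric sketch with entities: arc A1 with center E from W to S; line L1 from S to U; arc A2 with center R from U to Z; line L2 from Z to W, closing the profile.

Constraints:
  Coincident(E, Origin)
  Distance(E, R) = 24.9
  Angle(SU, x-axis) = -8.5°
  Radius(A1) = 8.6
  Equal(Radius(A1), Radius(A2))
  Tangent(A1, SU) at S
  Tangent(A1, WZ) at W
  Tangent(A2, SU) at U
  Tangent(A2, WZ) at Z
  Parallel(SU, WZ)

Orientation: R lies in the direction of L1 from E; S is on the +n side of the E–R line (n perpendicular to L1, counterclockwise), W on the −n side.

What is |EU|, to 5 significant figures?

26.343

The slot axis is L1's direction at -8.5°, so u = (cos -8.5°, sin -8.5°) = (0.98902, -0.14781) and n = (−sin -8.5°, cos -8.5°) = (0.14781, 0.98902). E is at the origin and R lies 24.9 along u from E, so R = 24.9·u = (24.626, -3.6805). Tangency of A1 to both parallel lines with radius 8.6 puts S and W at E ± 8.6·n: S = (1.2712, 8.5055), W = (-1.2712, -8.5055). Equal radii place U and Z the same way about R: U = R + 8.6·n = (25.898, 4.8251), Z = R − 8.6·n = (23.355, -12.186). Then |EU| = |U − E| = 26.343.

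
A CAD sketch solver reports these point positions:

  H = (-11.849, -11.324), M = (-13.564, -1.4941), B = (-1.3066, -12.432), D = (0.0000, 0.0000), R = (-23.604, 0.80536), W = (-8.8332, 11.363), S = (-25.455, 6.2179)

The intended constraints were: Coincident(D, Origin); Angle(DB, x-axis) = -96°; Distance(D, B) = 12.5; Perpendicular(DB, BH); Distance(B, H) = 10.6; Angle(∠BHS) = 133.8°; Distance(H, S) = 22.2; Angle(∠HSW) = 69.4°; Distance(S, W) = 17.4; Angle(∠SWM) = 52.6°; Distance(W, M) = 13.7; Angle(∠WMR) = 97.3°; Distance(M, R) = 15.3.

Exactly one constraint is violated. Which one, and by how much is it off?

Distance(M, R) = 15.3 — off by 5.00.

D = (0.00, 0.00) ✓; DB at -96.00° ✓; |DB| = 12.50 ✓; ∠(DB, BH) = 90.00° ✓; |BH| = 10.60 ✓; ∠BHS = 133.8° ✓; |HS| = 22.20 ✓; ∠HSW = 69.40° ✓; |SW| = 17.40 ✓; ∠SWM = 52.60° ✓; |WM| = 13.70 ✓; ∠WMR = 97.30° ✓; |MR| = 10.30 ✗.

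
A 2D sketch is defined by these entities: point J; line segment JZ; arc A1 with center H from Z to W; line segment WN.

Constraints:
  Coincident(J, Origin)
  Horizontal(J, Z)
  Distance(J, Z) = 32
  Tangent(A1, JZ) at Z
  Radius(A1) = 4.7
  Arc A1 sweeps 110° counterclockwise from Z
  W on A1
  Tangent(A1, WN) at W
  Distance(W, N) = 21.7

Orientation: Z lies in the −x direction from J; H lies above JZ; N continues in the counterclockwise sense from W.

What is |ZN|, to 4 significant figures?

26.87

J is at the origin; J and Z share the same y with |JZ| = 32.0 and Z on the −x side, so Z = (-32.00, 0.000). A1 meets JZ tangentially, so HZ is at right angles to JZ, so H = Z + (0, 4.7) = (-32.00, 4.700). On A1, Z sits at bearing -90° from H; a 110° counterclockwise sweep puts W at bearing 20°, so W = H + 4.7·(cos 20°, sin 20°) = (-27.58, 6.307). A1 meets WN tangentially, so HW is at right angles to WN, so WN runs along (−sin 20°, cos 20°); with |WN| = 21.7, N = (-35.01, 26.70). Then |ZN| = |N − Z| = 26.87.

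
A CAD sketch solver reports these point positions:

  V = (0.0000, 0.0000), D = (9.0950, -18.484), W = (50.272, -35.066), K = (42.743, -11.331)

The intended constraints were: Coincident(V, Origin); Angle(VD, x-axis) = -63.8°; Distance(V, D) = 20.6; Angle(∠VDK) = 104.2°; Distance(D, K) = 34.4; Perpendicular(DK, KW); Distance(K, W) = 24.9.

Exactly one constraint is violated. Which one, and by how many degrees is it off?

Perpendicular(DK, KW) — off by 5.60°.

V = (0.00, 0.00) ✓; VD at -63.80° ✓; |VD| = 20.60 ✓; ∠VDK = 104.2° ✓; |DK| = 34.40 ✓; ∠(DK, KW) = 84.40° ✗; |KW| = 24.90 ✓.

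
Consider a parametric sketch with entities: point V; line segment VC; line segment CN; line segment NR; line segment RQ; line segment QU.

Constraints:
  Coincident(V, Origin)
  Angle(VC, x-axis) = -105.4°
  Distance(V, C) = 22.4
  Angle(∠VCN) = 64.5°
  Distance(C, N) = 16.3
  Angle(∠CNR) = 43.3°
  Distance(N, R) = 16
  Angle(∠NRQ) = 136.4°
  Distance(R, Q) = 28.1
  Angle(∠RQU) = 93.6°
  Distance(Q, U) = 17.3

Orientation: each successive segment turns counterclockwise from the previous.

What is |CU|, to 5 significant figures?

25.275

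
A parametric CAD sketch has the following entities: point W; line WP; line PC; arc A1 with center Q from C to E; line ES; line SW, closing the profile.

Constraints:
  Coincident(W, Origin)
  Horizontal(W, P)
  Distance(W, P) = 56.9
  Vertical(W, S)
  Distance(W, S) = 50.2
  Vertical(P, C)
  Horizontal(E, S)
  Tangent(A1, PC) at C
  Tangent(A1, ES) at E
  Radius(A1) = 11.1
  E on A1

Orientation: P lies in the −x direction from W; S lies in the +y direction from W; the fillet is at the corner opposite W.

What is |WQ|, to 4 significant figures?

60.22

W is at the origin; W and P share the same y with |WP| = 56.9 and P on the −x side, so P = (-56.90, 0.000). W and S share the same x with |WS| = 50.2 and S on the +y side, so S = (0.000, 50.20). The virtual corner opposite W is at (-56.90, 50.20). A1 meets PC tangentially, so QC is at right angles to PC and the tangent condition forces QE to be normal to ES, with radius 11.1, so the center Q sits 11.1 in from both sides at Q = (-45.80, 39.10). Then |WQ| = |Q − W| = 60.22.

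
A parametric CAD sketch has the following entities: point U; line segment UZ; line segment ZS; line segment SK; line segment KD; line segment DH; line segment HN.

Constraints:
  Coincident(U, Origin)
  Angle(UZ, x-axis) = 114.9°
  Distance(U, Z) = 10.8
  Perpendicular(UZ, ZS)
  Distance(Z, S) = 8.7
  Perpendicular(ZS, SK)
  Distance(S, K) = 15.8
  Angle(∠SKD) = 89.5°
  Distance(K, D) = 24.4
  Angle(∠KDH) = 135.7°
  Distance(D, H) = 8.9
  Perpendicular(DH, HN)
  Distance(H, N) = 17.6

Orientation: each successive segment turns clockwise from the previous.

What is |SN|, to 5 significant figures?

18.585

U is at the origin; UZ runs at 114.9° with length 10.8, so Z = (-4.5472, 9.7961). UZ is perpendicular to ZS, so ZS runs at 24.900°; with |ZS| = 8.7, S = (3.3441, 13.459). ZS is perpendicular to SK, so SK runs at -65.100°; with |SK| = 15.8, K = (9.9965, -0.87221). ∠SKD = 89.5° gives KD at -155.60° from the x-axis; with |KD| = 24.4, D = (-12.224, -10.952). ∠KDH = 135.7° gives DH at 160.10° from the x-axis; with |DH| = 8.9, H = (-20.593, -7.9226). The perpendicularity gives HN at right angles to DH, so HN runs at 70.100°; with |HN| = 17.6, N = (-14.602, 8.6265). Then |SN| = |N − S| = 18.585.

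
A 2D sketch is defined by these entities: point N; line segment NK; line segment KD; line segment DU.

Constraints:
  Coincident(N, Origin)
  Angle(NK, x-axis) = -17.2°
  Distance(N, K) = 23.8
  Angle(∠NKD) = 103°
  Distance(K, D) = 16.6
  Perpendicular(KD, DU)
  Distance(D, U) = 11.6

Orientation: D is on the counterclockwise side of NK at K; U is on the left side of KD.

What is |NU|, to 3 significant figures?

24.8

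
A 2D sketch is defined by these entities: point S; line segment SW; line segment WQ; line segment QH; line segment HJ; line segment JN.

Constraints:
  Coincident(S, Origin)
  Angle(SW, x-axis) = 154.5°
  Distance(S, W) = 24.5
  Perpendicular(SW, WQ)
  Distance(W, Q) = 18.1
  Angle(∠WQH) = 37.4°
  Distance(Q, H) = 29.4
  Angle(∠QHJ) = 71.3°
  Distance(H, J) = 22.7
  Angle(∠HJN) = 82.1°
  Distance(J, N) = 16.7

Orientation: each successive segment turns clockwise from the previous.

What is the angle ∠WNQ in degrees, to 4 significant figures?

94.28°

S is at the origin; SW runs at 154.5° with length 24.5, so W = (-22.11, 10.55). SW is perpendicular to WQ, so WQ runs at 64.50°; with |WQ| = 18.1, Q = (-14.32, 26.88). ∠WQH = 37.4° gives QH at -78.10° from the x-axis; with |QH| = 29.4, H = (-8.259, -1.884). ∠QHJ = 71.3° gives HJ at 173.2° from the x-axis; with |HJ| = 22.7, J = (-30.80, 0.8039). ∠HJN = 82.1° gives JN at 75.30° from the x-axis; with |JN| = 16.7, N = (-26.56, 16.96). Then cos ∠WNQ = NW·NQ / (|NW||NQ|), giving 94.28°.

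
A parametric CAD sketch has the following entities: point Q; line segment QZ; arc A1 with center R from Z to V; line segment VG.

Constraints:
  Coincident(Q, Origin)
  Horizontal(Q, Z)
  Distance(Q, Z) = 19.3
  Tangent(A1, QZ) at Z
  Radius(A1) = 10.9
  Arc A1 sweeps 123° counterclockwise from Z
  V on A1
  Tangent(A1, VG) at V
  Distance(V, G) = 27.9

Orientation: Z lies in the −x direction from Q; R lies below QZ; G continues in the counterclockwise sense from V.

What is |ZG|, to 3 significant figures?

40.7

Q is at the origin; QZ is horizontal with |QZ| = 19.3 and Z on the −x side, so Z = (-19.3, 0.00). Tangency of A1 to QZ means the radius RZ is perpendicular to QZ, so R = Z + (0, -10.9) = (-19.3, -10.9). On A1, Z sits at bearing 90° from R; a 123° counterclockwise sweep puts V at bearing 213°, so V = R + 10.9·(cos 213°, sin 213°) = (-28.4, -16.8). The tangent condition forces RV to be normal to VG, so VG runs along (−sin 213°, cos 213°); with |VG| = 27.9, G = (-13.2, -40.2). Then |ZG| = |G − Z| = 40.7.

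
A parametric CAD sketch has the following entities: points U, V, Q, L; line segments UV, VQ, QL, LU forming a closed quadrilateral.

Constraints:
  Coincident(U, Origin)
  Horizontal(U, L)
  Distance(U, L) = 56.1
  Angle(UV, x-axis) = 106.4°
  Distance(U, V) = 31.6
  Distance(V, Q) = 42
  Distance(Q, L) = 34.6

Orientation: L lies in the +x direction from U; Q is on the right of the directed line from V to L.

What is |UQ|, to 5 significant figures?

21.572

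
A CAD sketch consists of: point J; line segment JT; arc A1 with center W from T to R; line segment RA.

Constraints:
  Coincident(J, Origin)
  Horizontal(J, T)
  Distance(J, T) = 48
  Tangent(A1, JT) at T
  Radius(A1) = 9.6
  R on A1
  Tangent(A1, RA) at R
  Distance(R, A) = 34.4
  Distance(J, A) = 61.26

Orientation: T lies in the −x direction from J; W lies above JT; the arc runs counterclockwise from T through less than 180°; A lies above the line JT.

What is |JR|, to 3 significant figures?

39.9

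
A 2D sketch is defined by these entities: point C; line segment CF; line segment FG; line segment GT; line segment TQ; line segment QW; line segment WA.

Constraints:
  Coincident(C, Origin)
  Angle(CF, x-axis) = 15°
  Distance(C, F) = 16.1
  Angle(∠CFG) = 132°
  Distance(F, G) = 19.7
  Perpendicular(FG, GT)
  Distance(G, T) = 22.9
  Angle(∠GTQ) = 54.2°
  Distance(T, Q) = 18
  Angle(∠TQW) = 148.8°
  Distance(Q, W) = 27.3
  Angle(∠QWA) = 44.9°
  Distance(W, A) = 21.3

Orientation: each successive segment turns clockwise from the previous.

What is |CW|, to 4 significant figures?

25.27

C is at the origin; CF runs at 15.0° with length 16.1, so F = (15.55, 4.167). ∠CFG = 132.0° gives FG at -33.00° from the x-axis; with |FG| = 19.7, G = (32.07, -6.562). FG is perpendicular to GT, so GT runs at -123.0°; with |GT| = 22.9, T = (19.60, -25.77). ∠GTQ = 54.2° gives TQ at 111.2° from the x-axis; with |TQ| = 18.0, Q = (13.09, -8.986). ∠TQW = 148.8° gives QW at 80.00° from the x-axis; with |QW| = 27.3, W = (17.83, 17.90). Then |CW| = |W − C| = 25.27.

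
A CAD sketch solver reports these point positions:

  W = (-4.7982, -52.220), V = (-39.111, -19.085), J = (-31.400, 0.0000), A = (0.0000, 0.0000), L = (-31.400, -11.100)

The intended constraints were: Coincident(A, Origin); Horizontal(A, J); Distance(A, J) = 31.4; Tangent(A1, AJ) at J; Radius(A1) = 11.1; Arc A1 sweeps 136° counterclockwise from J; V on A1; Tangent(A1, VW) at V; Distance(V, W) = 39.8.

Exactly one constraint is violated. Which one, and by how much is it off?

Distance(V, W) = 39.8 — off by 7.90.

A = (0.00, 0.00) ✓; A.y = 0.00, J.y = 0.00 ✓; |AJ| = 31.40 ✓; ∠(LJ, JA) = 90.00° ✓; |LJ| = 11.10 ✓; bearing(L→V) − bearing(L→J) = 136.0° ✓; |LV| = 11.10 ✓; ∠(LV, VW) = 90.00° ✓; |VW| = 47.70 ✗.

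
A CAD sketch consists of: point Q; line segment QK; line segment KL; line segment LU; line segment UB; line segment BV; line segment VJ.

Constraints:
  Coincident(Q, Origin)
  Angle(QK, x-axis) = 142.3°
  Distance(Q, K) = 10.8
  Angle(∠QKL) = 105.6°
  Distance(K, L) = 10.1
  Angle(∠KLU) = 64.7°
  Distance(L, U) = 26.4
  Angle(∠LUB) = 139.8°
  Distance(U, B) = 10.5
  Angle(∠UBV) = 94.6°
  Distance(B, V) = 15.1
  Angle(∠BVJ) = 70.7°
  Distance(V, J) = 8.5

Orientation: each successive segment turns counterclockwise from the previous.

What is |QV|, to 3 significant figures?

15.9

Q is at the origin; QK runs at 142.3° with length 10.8, so K = (-8.55, 6.60). ∠QKL = 105.6° gives KL at -143° from the x-axis; with |KL| = 10.1, L = (-16.6, 0.568). ∠KLU = 64.7° gives LU at -28.0° from the x-axis; with |LU| = 26.4, U = (6.67, -11.8). ∠LUB = 139.8° gives UB at 12.2° from the x-axis; with |UB| = 10.5, B = (16.9, -9.61). ∠UBV = 94.6° gives BV at 97.6° from the x-axis; with |BV| = 15.1, V = (14.9, 5.36). Then |QV| = |V − Q| = 15.9.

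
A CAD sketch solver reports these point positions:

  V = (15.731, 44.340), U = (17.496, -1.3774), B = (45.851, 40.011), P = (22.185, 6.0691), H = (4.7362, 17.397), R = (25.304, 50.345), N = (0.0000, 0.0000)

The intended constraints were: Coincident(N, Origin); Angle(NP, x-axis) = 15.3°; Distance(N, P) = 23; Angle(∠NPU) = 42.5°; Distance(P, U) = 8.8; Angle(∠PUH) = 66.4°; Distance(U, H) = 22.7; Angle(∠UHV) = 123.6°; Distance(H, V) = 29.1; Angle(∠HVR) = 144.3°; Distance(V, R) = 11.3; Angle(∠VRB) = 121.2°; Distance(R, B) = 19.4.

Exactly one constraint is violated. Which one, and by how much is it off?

Distance(R, B) = 19.4 — off by 3.60.

N = (0.00, 0.00) ✓; NP at 15.30° ✓; |NP| = 23.00 ✓; ∠NPU = 42.50° ✓; |PU| = 8.800 ✓; ∠PUH = 66.40° ✓; |UH| = 22.70 ✓; ∠UHV = 123.6° ✓; |HV| = 29.10 ✓; ∠HVR = 144.3° ✓; |VR| = 11.30 ✓; ∠VRB = 121.2° ✓; |RB| = 23.00 ✗.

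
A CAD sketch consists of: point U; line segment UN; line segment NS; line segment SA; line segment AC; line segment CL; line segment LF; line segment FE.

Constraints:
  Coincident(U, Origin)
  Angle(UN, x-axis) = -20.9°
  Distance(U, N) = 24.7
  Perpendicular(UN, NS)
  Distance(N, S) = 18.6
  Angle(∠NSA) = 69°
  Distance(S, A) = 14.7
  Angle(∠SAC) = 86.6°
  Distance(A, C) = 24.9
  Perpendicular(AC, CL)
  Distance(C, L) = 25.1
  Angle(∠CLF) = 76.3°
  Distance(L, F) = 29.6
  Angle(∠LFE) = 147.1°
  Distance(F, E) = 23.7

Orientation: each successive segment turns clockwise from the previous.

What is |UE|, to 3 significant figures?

32.2

∠CLF = 76.3° gives LF at -149° from the x-axis; with |LF| = 29.6, F = (15.5, -31.9). ∠LFE = 147.1° gives FE at 178° from the x-axis; with |FE| = 23.7, E = (-8.21, -31.2). Then |UE| = |E − U| = 32.2.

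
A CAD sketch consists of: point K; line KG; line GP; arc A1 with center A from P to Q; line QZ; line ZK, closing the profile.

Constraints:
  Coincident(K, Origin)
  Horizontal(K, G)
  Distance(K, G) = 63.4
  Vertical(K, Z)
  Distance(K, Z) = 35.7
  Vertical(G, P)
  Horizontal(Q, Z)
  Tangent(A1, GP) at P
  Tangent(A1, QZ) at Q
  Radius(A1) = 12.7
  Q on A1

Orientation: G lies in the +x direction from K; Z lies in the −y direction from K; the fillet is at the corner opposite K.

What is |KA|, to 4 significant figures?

55.67

KZ is vertical with |KZ| = 35.7 and Z on the −y side, so Z = (0.000, -35.70). The virtual corner opposite K is at (63.40, -35.70). The tangent condition forces AP to be normal to GP and A1 meets QZ tangentially, so AQ is at right angles to QZ, with radius 12.7, so the center A sits 12.7 in from both sides at A = (50.70, -23.00). Then |KA| = |A − K| = 55.67.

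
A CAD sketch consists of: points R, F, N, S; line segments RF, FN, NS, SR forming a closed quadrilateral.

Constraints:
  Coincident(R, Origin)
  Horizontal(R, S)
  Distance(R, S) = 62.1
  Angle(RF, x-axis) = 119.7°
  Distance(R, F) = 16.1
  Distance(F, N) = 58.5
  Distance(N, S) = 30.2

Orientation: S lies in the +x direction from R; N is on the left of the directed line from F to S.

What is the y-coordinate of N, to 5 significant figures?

27.214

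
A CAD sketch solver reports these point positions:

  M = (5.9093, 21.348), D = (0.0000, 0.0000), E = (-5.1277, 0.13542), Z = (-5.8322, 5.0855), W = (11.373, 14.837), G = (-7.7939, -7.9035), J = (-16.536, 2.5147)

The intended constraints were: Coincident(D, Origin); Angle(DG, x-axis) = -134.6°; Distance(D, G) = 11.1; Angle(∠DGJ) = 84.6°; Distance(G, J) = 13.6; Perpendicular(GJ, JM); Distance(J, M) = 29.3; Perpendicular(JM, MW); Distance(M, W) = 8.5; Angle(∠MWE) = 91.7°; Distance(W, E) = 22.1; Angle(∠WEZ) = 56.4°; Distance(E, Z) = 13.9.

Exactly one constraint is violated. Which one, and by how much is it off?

Distance(E, Z) = 13.9 — off by 8.90.

D = (0.00, 0.00) ✓; DG at -134.6° ✓; |DG| = 11.10 ✓; ∠DGJ = 84.60° ✓; |GJ| = 13.60 ✓; ∠(GJ, JM) = 90.00° ✓; |JM| = 29.30 ✓; ∠(JM, MW) = 90.00° ✓; |MW| = 8.500 ✓; ∠MWE = 91.70° ✓; |WE| = 22.10 ✓; ∠WEZ = 56.40° ✓; |EZ| = 5.000 ✗.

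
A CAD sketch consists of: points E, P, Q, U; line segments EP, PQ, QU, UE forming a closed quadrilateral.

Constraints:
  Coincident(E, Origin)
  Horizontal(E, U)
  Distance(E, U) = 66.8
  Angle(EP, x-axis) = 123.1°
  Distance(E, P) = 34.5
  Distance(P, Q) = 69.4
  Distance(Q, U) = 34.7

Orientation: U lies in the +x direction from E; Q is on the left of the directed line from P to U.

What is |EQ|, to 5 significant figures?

59.107

Checks: |PQ| = 69.40 ✓; |QU| = 34.70 ✓.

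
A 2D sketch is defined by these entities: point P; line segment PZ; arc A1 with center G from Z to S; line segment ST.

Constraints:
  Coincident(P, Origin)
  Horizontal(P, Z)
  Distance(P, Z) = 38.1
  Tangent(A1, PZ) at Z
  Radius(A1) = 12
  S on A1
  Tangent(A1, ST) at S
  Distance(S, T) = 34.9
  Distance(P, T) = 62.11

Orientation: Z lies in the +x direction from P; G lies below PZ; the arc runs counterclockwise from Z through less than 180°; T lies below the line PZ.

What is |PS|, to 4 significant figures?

31.17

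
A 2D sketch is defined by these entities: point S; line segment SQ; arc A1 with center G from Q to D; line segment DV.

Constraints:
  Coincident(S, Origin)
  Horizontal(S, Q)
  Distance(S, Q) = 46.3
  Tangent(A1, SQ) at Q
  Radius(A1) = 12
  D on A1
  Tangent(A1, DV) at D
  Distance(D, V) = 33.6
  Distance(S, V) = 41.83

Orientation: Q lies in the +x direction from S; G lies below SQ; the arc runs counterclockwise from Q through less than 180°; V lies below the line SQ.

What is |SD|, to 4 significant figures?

36.20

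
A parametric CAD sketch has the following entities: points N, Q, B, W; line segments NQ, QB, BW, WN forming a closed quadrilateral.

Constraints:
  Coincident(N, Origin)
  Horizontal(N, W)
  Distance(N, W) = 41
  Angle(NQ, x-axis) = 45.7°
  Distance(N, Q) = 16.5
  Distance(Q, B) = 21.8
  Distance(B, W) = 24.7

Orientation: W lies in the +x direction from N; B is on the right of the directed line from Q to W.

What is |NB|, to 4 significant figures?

20.13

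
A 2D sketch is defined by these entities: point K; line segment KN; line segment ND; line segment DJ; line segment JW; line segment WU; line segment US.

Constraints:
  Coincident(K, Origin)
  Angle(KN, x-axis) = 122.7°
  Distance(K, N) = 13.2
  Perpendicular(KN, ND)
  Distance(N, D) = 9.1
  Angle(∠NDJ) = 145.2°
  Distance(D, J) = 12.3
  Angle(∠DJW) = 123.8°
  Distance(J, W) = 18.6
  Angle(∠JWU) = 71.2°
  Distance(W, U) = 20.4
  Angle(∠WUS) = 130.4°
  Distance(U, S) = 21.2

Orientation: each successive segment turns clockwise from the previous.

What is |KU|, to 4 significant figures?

5.516

K is at the origin; KN runs at 122.7° with length 13.2, so N = (-7.131, 11.11). The perpendicularity gives ND at right angles to KN, so ND runs at 32.70°; with |ND| = 9.1, D = (0.5266, 16.02). ∠NDJ = 145.2° gives DJ at -2.100° from the x-axis; with |DJ| = 12.3, J = (12.82, 15.57). ∠DJW = 123.8° gives JW at -58.30° from the x-axis; with |JW| = 18.6, W = (22.59, -0.2517). ∠JWU = 71.2° gives WU at -167.1° from the x-axis; with |WU| = 20.4, U = (2.707, -4.806). Then |KU| = |U − K| = 5.516.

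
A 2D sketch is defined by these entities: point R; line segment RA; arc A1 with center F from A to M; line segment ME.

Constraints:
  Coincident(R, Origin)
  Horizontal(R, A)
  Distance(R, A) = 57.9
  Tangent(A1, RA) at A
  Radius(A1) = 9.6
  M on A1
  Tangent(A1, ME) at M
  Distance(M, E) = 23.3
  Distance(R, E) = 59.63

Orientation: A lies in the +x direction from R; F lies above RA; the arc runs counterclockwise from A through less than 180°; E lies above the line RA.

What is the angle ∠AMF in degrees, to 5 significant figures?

23.996°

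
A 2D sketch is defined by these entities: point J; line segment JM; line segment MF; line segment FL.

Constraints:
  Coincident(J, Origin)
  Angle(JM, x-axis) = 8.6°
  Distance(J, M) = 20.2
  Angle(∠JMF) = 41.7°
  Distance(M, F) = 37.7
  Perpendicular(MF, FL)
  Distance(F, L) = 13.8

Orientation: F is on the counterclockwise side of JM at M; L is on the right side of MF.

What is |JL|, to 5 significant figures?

35.404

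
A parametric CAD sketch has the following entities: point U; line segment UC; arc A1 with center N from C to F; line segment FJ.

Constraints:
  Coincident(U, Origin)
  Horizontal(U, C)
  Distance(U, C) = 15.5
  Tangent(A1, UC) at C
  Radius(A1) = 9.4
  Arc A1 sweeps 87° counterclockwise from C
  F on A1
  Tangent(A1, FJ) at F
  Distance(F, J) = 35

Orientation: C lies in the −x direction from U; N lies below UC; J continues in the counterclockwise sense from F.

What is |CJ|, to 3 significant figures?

45.3

U is at the origin; U and C share the same y with |UC| = 15.5 and C on the −x side, so C = (-15.5, 0.00). Since A1 is tangent to UC there, NC ⟂ UC, so N = C + (0, -9.4) = (-15.5, -9.40). On A1, C sits at bearing 90° from N; an 87° counterclockwise sweep puts F at bearing 177°, so F = N + 9.4·(cos 177°, sin 177°) = (-24.9, -8.91). Since A1 is tangent to FJ there, NF ⟂ FJ, so FJ runs along (−sin 177°, cos 177°); with |FJ| = 35.0, J = (-26.7, -43.9). Then |CJ| = |J − C| = 45.3.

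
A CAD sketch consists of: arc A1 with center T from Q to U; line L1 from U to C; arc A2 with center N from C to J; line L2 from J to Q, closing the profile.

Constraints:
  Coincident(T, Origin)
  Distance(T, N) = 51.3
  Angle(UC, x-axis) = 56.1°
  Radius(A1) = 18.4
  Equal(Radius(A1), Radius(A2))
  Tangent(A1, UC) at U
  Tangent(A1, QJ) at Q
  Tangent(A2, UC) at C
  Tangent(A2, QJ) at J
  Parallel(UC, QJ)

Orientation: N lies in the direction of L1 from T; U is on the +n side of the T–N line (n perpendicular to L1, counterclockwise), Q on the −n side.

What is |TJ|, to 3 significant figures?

54.5

The slot axis is L1's direction at 56.1°, so u = (cos 56.1°, sin 56.1°) = (0.558, 0.830) and n = (−sin 56.1°, cos 56.1°) = (-0.830, 0.558). T is at the origin and N lies 51.3 along u from T, so N = 51.3·u = (28.6, 42.6). Tangency of A1 to both parallel lines with radius 18.4 puts U and Q at T ± 18.4·n: U = (-15.3, 10.3), Q = (15.3, -10.3). Equal radii place C and J the same way about N: C = N + 18.4·n = (13.3, 52.8), J = N − 18.4·n = (43.9, 32.3). Then |TJ| = |J − T| = 54.5.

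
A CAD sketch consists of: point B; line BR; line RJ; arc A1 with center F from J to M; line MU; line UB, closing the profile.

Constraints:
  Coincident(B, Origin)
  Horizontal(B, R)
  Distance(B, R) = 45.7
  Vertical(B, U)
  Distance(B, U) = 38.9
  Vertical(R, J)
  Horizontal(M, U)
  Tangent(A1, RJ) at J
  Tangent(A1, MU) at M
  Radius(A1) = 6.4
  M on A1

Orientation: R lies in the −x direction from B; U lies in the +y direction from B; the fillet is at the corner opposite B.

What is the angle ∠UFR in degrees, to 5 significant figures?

110.39°

B and U share the same x with |BU| = 38.9 and U on the +y side, so U = (0.0000, 38.900). The virtual corner opposite B is at (-45.700, 38.900). Tangency of A1 to RJ means the radius FJ is perpendicular to RJ and tangency of A1 to MU means the radius FM is perpendicular to MU, with radius 6.4, so the center F sits 6.4 in from both sides at F = (-39.300, 32.500). Then cos ∠UFR = FU·FR / (|FU||FR|), giving 110.39°.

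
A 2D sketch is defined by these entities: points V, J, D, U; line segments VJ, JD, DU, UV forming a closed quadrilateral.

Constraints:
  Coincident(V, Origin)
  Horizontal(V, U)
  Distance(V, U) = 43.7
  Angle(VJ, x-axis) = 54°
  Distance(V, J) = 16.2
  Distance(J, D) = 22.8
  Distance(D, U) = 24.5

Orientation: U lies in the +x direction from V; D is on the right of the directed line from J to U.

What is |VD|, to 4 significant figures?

21.41

Checks: |VU| = 43.70 ✓; |VJ| = 16.20 ✓; |JD| = 22.80 ✓; |DU| = 24.50 ✓.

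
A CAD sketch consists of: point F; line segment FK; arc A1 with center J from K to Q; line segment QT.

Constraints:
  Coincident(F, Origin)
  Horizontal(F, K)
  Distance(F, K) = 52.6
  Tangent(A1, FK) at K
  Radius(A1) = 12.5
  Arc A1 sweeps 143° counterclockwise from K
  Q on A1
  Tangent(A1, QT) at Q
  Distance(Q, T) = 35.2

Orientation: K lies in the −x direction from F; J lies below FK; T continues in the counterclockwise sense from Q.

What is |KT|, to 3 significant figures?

48.3

F is at the origin; F and K share the same y with |FK| = 52.6 and K on the −x side, so K = (-52.6, 0.00). A1 meets FK tangentially, so JK is at right angles to FK, so J = K + (0, -12.5) = (-52.6, -12.5). On A1, K sits at bearing 90° from J; a 143° counterclockwise sweep puts Q at bearing 233°, so Q = J + 12.5·(cos 233°, sin 233°) = (-60.1, -22.5). Tangency of A1 to QT means the radius JQ is perpendicular to QT, so QT runs along (−sin 233°, cos 233°); with |QT| = 35.2, T = (-32.0, -43.7). Then |KT| = |T − K| = 48.3.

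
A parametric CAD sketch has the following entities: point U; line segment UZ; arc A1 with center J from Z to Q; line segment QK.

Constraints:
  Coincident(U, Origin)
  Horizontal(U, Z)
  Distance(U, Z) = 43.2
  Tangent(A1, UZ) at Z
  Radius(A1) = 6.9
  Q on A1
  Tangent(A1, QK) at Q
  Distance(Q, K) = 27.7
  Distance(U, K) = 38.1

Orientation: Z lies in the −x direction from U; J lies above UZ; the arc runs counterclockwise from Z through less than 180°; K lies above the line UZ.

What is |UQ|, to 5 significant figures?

37.194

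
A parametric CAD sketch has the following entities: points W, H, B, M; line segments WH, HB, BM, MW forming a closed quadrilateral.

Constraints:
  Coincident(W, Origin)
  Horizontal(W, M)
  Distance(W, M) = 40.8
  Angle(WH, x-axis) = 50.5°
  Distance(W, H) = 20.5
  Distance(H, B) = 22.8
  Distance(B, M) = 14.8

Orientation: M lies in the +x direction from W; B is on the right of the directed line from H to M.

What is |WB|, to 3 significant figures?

26.4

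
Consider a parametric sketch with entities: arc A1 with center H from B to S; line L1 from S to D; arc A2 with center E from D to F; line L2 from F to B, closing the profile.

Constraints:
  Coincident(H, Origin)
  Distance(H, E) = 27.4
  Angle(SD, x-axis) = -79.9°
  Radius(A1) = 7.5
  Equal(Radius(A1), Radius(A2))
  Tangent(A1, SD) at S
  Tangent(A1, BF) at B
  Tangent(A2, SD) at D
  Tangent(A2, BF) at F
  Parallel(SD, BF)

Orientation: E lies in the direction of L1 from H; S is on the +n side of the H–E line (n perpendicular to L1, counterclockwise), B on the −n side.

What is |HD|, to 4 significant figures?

28.41

Tangency of A1 to both parallel lines with radius 7.5 puts S and B at H ± 7.5·n: S = (7.384, 1.315), B = (-7.384, -1.315). Equal radii place D and F the same way about E: D = E + 7.5·n = (12.19, -25.66), F = E − 7.5·n = (-2.579, -28.29). Then |HD| = |D − H| = 28.41.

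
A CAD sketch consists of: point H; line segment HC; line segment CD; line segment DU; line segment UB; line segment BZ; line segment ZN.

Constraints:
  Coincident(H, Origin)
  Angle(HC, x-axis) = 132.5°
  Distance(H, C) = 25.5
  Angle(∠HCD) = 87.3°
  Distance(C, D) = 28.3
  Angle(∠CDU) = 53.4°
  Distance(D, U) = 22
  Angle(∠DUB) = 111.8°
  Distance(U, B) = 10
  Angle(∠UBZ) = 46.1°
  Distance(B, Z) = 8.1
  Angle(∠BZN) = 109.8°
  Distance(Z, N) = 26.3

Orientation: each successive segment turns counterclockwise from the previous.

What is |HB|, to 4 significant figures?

11.23

∠CDU = 53.4° gives DU at -8.200° from the x-axis; with |DU| = 22.0, U = (-15.39, -4.418). ∠DUB = 111.8° gives UB at 60.00° from the x-axis; with |UB| = 10.0, B = (-10.39, 4.242). Then |HB| = |B − H| = 11.23.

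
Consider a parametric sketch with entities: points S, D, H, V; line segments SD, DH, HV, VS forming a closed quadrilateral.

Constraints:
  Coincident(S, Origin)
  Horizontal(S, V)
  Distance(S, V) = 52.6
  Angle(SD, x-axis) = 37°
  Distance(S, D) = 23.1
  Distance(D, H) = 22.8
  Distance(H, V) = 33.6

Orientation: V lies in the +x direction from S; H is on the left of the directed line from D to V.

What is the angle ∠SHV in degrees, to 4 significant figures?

81.30°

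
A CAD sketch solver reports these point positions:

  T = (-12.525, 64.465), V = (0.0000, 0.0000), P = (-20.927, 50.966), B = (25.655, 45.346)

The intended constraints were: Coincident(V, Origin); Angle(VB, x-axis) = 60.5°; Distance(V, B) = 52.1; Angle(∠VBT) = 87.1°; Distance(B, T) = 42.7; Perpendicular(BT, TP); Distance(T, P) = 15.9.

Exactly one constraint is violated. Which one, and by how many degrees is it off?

Perpendicular(BT, TP) — off by 5.30°.

V = (0.00, 0.00) ✓; VB at 60.50° ✓; |VB| = 52.10 ✓; ∠VBT = 87.10° ✓; |BT| = 42.70 ✓; ∠(BT, TP) = 84.70° ✗; |TP| = 15.90 ✓.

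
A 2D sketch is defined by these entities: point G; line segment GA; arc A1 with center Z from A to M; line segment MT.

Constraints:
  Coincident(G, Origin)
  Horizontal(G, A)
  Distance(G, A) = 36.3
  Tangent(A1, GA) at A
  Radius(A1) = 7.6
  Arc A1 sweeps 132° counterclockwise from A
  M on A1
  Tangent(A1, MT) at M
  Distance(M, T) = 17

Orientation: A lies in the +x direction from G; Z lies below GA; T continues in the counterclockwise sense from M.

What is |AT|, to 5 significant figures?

25.959

On A1, A sits at bearing 90° from Z; a 132° counterclockwise sweep puts M at bearing 222°, so M = Z + 7.6·(cos 222°, sin 222°) = (30.652, -12.685). Since A1 is tangent to MT there, ZM ⟂ MT, so MT runs along (−sin 222°, cos 222°); with |MT| = 17.0, T = (42.027, -25.319). Then |AT| = |T − A| = 25.959.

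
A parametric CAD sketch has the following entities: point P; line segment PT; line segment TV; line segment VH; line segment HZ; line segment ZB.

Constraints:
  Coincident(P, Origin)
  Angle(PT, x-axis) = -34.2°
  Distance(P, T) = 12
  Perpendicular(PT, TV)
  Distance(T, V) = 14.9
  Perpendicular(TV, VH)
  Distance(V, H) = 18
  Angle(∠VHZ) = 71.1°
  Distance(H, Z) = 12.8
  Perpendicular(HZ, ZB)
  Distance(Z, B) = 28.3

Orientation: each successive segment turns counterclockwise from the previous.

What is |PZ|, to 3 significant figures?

3.35

P is at the origin; PT runs at -34.2° with length 12.0, so T = (9.92, -6.75). The perpendicularity gives TV at right angles to PT, so TV runs at 55.8°; with |TV| = 14.9, V = (18.3, 5.58). TV ⟂ VH, so VH runs at 146°; with |VH| = 18.0, H = (3.41, 15.7). ∠VHZ = 71.1° gives HZ at -105° from the x-axis; with |HZ| = 12.8, Z = (0.0350, 3.35). Then |PZ| = |Z − P| = 3.35.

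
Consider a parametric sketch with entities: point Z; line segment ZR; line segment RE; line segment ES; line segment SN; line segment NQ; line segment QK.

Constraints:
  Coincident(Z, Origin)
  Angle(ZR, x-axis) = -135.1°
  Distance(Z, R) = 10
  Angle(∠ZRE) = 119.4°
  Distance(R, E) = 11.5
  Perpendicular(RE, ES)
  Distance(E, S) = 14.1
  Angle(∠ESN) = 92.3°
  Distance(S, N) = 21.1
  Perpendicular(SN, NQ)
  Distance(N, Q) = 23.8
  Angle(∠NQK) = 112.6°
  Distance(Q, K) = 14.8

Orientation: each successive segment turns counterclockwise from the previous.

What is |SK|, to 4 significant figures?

30.41

Z is at the origin; ZR runs at -135.1° with length 10.0, so R = (-7.083, -7.059). ∠ZRE = 119.4° gives RE at -74.50° from the x-axis; with |RE| = 11.5, E = (-4.010, -18.14). RE is perpendicular to ES, so ES runs at 15.50°; with |ES| = 14.1, S = (9.577, -14.37). ∠ESN = 92.3° gives SN at 103.2° from the x-axis; with |SN| = 21.1, N = (4.759, 6.170). SN is perpendicular to NQ, so NQ runs at -166.8°; with |NQ| = 23.8, Q = (-18.41, 0.7354). ∠NQK = 112.6° gives QK at -99.40° from the x-axis; with |QK| = 14.8, K = (-20.83, -13.87). Then |SK| = |K − S| = 30.41.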